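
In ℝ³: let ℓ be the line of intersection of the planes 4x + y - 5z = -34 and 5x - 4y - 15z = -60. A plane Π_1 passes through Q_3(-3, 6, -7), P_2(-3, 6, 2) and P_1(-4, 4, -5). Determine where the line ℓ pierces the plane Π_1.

(-6, 0, 2)

Direction of ℓ: (4, 1, -5) × (5, -4, -15) = (-35, 35, -21).
A point on ℓ: solving the two plane equations with x = 14 gives (14, -20, 14).
Q_3P_2 = (0, 0, 9), Q_3P_1 = (-1, -2, 2); a normal to Π_1 is Q_3P_2 × Q_3P_1 = (18, -9, 0).
Using Q_3: Π_1 has equation 18x - 9y = -108.
Substitute r = (14, -20, 14) + t(-35, 35, -21) into the plane: 432 + (-945)t = -108, so t = 4/7.
Intersection: (14, -20, 14) + (4/7)·(-35, 35, -21) = (-6, 0, 2).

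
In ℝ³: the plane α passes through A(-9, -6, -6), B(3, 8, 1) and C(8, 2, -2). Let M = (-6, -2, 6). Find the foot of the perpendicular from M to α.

(-6, 2, -2)

AB = (12, 14, 7), AC = (17, 8, 4); a normal to α is AB × AC = (0, 71, -142).
Using A: α has equation 71y - 142z = 426.
Foot = M − λn with λ = (n·M − d)/|n|² = (-994 − 426)/25205 = -4/71.
Foot = (-6, -2, 6) − (-4/71)·(0, 71, -142) = (-6, 2, -2).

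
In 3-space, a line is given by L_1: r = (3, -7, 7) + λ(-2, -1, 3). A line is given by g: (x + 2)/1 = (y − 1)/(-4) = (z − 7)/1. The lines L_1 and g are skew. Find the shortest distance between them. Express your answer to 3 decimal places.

0.996

g has direction (1, -4, 1) through (-2, 1, 7).
Common perpendicular direction n = (-2, -1, 3) × (1, -4, 1) = (11, 5, 9).
With w = (-2, 1, 7) − (3, -7, 7) = (-5, 8, 0), w · n = -15.
Distance = |w · n| / |n| = |-15| / √227 ≈ 0.996.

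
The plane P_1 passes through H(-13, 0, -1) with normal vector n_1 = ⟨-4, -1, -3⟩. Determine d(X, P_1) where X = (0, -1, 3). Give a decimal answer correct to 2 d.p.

12.36

P_1: n_1·r = n_1·H gives -4x - y - 3z = 55.
n·X − d = (-4)·(0) + (-1)·(-1) + (-3)·(3) − 55 = -63; |n| = √26.
Distance = |-63| / √26 = 63/√26 ≈ 12.36.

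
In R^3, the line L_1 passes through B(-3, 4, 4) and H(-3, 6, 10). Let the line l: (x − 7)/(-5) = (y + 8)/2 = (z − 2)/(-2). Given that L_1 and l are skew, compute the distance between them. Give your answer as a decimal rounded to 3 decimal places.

A direction vector for L_1 is H − B = (0, 2, 6).
l has direction (-5, 2, -2) through (7, -8, 2).
Common perpendicular direction n = (0, 2, 6) × (-5, 2, -2) = (-16, -30, 10).
With w = (7, -8, 2) − (-3, 4, 4) = (10, -12, -2), w · n = 180.
Distance = |w · n| / |n| = |180| / √1256 ≈ 5.079.

5.079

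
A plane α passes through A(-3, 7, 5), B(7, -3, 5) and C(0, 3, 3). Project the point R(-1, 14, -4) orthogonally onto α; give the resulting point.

AB = (10, -10, 0), AC = (3, -4, -2); a normal to α is AB × AC = (20, 20, -10).
Using A: α has equation 20x + 20y - 10z = 30.
Foot = R − λn with λ = (n·R − d)/|n|² = (300 − 30)/900 = 3/10.
Foot = (-1, 14, -4) − (3/10)·(20, 20, -10) = (-7, 8, -1).

(-7, 8, -1)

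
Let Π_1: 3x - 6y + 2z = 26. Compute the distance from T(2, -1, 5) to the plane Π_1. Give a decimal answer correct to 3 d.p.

n·T − d = (3)·(2) + (-6)·(-1) + (2)·(5) − 26 = -4; |n| = √49.
Distance = |-4| / √49 = 4/√49 ≈ 0.571.

0.571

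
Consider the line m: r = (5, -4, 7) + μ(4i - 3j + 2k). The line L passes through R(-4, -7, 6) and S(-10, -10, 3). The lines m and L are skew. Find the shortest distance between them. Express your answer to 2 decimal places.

3.13

A direction vector for L is S − R = (-6, -3, -3).
Common perpendicular direction n = (4, -3, 2) × (-6, -3, -3) = (15, 0, -30).
With w = (-4, -7, 6) − (5, -4, 7) = (-9, -3, -1), w · n = -105.
Distance = |w · n| / |n| = |-105| / √1125 ≈ 3.13.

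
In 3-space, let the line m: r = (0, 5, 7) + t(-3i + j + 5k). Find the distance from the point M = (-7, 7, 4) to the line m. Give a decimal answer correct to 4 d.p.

7.7570

Taking (0, 5, 7) on m with direction v = (-3, 1, 5): w = M − (0, 5, 7) = (-7, 2, -3), and w × v = (13, 44, -1).
Distance = |w × v| / |v| = √2106 / √35 ≈ 7.7570.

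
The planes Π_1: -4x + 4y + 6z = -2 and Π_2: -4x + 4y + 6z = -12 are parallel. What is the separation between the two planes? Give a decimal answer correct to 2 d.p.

1.21

Same normal n = (-4, 4, 6) with |n| = √68; distance = |-2 − (-12)| / |n| = 10/√68 ≈ 1.21.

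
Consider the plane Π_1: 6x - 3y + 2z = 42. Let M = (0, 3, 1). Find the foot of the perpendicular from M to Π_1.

(6, 0, 3)

Foot = M − λn with λ = (n·M − d)/|n|² = (-7 − 42)/49 = -1.
Foot = (0, 3, 1) − (-1)·(6, -3, 2) = (6, 0, 3).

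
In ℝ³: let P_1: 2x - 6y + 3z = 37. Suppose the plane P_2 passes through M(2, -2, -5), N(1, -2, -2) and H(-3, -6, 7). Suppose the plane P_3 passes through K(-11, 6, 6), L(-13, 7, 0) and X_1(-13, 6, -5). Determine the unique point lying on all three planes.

(-1, -6, 1)

MN = (-1, 0, 3), MH = (-5, -4, 12); a normal to P_2 is MN × MH = (12, -3, 4).
Using M: P_2 has equation 12x - 3y + 4z = 10.
KL = (-2, 1, -6), KX_1 = (-2, 0, -11); a normal to P_3 is KL × KX_1 = (-11, -10, 2).
Using K: P_3 has equation -11x - 10y + 2z = 73.
Solving the 3×3 linear system 2x - 6y + 3z = 37, 12x - 3y + 4z = 10, -11x - 10y + 2z = 73 (e.g. by elimination or Cramer's rule, determinant = 17) gives (-1, -6, 1).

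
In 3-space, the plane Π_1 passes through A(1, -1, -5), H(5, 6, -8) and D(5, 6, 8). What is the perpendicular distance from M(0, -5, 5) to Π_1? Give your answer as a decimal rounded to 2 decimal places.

AH = (4, 7, -3), AD = (4, 7, 13); a normal to Π_1 is AH × AD = (112, -64, 0).
Using A: Π_1 has equation 112x - 64y = 176.
n·M − d = (112)·(0) + (-64)·(-5) + (0)·(5) − 176 = 144; |n| = √16640.
Distance = |144| / √16640 = 144/√16640 ≈ 1.12.

1.12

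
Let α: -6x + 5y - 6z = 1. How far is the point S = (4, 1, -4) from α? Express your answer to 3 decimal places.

n·S − d = (-6)·(4) + (5)·(1) + (-6)·(-4) − 1 = 4; |n| = √97.
Distance = |4| / √97 = 4/√97 ≈ 0.406.

0.406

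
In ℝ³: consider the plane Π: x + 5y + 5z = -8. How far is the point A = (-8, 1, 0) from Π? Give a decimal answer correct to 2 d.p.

0.70

n·A − d = (1)·(-8) + (5)·(1) + (5)·(0) − (-8) = 5; |n| = √51.
Distance = |5| / √51 = 5/√51 ≈ 0.70.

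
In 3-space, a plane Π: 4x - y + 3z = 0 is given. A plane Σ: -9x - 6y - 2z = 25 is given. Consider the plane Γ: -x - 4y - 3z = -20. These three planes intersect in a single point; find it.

Solving the 3×3 linear system 4x - y + 3z = 0, -9x - 6y - 2z = 25, -x - 4y - 3z = -20 (e.g. by elimination or Cramer's rule, determinant = 155) gives (-5, 1, 7).

(-5, 1, 7)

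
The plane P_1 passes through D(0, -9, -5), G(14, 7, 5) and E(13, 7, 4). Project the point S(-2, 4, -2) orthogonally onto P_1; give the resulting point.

(2, 3, -6)

DG = (14, 16, 10), DE = (13, 16, 9); a normal to P_1 is DG × DE = (-16, 4, 16).
Using D: P_1 has equation -16x + 4y + 16z = -116.
Foot = S − λn with λ = (n·S − d)/|n|² = (16 − (-116))/528 = 1/4.
Foot = (-2, 4, -2) − (1/4)·(-16, 4, 16) = (2, 3, -6).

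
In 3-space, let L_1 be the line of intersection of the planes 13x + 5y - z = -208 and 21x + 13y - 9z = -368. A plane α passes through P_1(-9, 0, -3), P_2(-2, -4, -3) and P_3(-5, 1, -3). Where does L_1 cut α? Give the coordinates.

(-12, -11, -3)

Direction of L_1: (13, 5, -1) × (21, 13, -9) = (-32, 96, 64).
A point on L_1: solving the two plane equations with x = -9 gives (-9, -20, -9).
P_1P_2 = (7, -4, 0), P_1P_3 = (4, 1, 0); a normal to α is P_1P_2 × P_1P_3 = (0, 0, 23).
Using P_1: α has equation 23z = -69.
Substitute r = (-9, -20, -9) + t(-32, 96, 64) into the plane: -207 + 1472t = -69, so t = 3/32.
Intersection: (-9, -20, -9) + (3/32)·(-32, 96, 64) = (-12, -11, -3).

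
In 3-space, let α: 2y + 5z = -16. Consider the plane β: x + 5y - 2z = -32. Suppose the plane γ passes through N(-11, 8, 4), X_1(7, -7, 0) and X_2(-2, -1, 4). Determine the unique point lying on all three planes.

(8, -8, 0)

NX_1 = (18, -15, -4), NX_2 = (9, -9, 0); a normal to γ is NX_1 × NX_2 = (-36, -36, -27).
Using N: γ has equation -36x - 36y - 27z = 0.
Solving the 3×3 linear system 2y + 5z = -16, x + 5y - 2z = -32, -36x - 36y - 27z = 0 (e.g. by elimination or Cramer's rule, determinant = 918) gives (8, -8, 0).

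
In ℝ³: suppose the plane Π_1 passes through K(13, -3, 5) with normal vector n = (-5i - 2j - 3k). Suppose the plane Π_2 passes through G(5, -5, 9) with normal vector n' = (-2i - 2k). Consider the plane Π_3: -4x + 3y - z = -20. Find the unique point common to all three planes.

Π_1: n·r = n·K gives -5x - 2y - 3z = -74.
Π_2: n'·r = n'·G gives -2x - 2z = -28.
Solving the 3×3 linear system -5x - 2y - 3z = -74, -2x - 2z = -28, -4x + 3y - z = -20 (e.g. by elimination or Cramer's rule, determinant = -24) gives (9, 7, 5).

(9, 7, 5)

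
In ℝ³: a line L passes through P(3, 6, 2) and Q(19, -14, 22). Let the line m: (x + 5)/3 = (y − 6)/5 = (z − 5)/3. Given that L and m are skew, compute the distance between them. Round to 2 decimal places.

7.98

A direction vector for L is Q − P = (16, -20, 20).
m has direction (3, 5, 3) through (-5, 6, 5).
Common perpendicular direction n = (16, -20, 20) × (3, 5, 3) = (-160, 12, 140).
With w = (-5, 6, 5) − (3, 6, 2) = (-8, 0, 3), w · n = 1700.
Distance = |w · n| / |n| = |1700| / √45344 ≈ 7.98.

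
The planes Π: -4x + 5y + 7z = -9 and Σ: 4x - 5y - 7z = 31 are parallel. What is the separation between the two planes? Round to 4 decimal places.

2.3190

Rescale Σ by 1/(-1): -4x + 5y + 7z = -31. Then distance = |-9 − (-31)| / √90 ≈ 2.3190.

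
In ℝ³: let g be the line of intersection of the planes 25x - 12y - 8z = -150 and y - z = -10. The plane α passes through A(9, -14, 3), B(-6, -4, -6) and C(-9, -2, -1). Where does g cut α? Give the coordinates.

Direction of g: (25, -12, -8) × (0, 1, -1) = (20, 25, 25).
A point on g: solving the two plane equations with x = -10 gives (-10, -9, 1).
AB = (-15, 10, -9), AC = (-18, 12, -4); a normal to α is AB × AC = (68, 102, 0).
Using A: α has equation 68x + 102y = -816.
Substitute r = (-10, -9, 1) + t(20, 25, 25) into the plane: -1598 + 3910t = -816, so t = 1/5.
Intersection: (-10, -9, 1) + (1/5)·(20, 25, 25) = (-6, -4, 6).

(-6, -4, 6)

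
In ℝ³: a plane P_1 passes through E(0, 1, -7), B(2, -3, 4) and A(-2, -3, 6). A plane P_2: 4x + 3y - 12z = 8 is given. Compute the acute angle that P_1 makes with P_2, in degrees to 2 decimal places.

88.62

EB = (2, -4, 11), EA = (-2, -4, 13); a normal to P_1 is EB × EA = (-8, -48, -16).
Using E: P_1 has equation -8x - 48y - 16z = 64.
cos θ = |n₁·n₂| / (|n₁||n₂|) = |16| / (√2624 · √169).
θ = arccos(0.02403) ≈ 88.62°.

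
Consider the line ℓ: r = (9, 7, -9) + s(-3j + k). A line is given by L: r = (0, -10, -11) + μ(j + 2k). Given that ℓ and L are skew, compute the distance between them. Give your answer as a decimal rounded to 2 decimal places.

Common perpendicular direction n = (0, -3, 1) × (0, 1, 2) = (-7, 0, 0).
With w = (0, -10, -11) − (9, 7, -9) = (-9, -17, -2), w · n = 63.
Distance = |w · n| / |n| = |63| / √49 ≈ 9.00.

9.00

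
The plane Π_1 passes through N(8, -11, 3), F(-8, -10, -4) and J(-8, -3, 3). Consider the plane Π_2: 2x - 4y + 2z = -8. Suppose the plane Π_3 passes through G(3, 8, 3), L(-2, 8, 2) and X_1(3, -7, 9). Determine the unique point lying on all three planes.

(-10, -1, 4)

NF = (-16, 1, -7), NJ = (-16, 8, 0); a normal to Π_1 is NF × NJ = (56, 112, -112).
Using N: Π_1 has equation 56x + 112y - 112z = -1120.
GL = (-5, 0, -1), GX_1 = (0, -15, 6); a normal to Π_3 is GL × GX_1 = (-15, 30, 75).
Using G: Π_3 has equation -15x + 30y + 75z = 420.
Solving the 3×3 linear system 56x + 112y - 112z = -1120, 2x - 4y + 2z = -8, -15x + 30y + 75z = 420 (e.g. by elimination or Cramer's rule, determinant = -40320) gives (-10, -1, 4).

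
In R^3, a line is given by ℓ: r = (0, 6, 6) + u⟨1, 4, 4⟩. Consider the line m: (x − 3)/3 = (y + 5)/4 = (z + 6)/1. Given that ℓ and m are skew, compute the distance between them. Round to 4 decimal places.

m has direction (3, 4, 1) through (3, -5, -6).
Common perpendicular direction n = (1, 4, 4) × (3, 4, 1) = (-12, 11, -8).
With w = (3, -5, -6) − (0, 6, 6) = (3, -11, -12), w · n = -61.
Distance = |w · n| / |n| = |-61| / √329 ≈ 3.3630.

3.3630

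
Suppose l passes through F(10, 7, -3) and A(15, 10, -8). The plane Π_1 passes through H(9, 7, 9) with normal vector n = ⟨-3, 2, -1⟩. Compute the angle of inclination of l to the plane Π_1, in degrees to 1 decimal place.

8.0

A direction vector for l is A − F = (5, 3, -5).
Π_1: n·r = n·H gives -3x + 2y - z = -22.
sin θ = |n·v| / (|n||v|) = |-4| / (√14 · √59) = 0.13918.
θ ≈ 8.0°.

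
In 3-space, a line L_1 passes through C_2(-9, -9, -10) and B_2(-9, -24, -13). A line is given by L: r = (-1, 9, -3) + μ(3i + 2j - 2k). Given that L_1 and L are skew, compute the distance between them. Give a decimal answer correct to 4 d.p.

7.5609

A direction vector for L_1 is B_2 − C_2 = (0, -15, -3).
Common perpendicular direction n = (0, -15, -3) × (3, 2, -2) = (36, -9, 45).
With w = (-1, 9, -3) − (-9, -9, -10) = (8, 18, 7), w · n = 441.
Distance = |w · n| / |n| = |441| / √3402 ≈ 7.5609.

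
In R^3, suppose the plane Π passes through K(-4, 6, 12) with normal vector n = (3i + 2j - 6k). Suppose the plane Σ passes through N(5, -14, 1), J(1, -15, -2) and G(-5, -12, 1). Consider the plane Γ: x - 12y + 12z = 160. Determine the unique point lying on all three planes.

Π: n·r = n·K gives 3x + 2y - 6z = -72.
NJ = (-4, -1, -3), NG = (-10, 2, 0); a normal to Σ is NJ × NG = (6, 30, -18).
Using N: Σ has equation 6x + 30y - 18z = -408.
Solving the 3×3 linear system 3x + 2y - 6z = -72, 6x + 30y - 18z = -408, x - 12y + 12z = 160 (e.g. by elimination or Cramer's rule, determinant = 864) gives (-8, -9, 5).

(-8, -9, 5)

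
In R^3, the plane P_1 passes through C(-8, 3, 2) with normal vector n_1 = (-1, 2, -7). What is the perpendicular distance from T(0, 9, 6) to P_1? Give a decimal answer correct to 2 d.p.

P_1: n_1·r = n_1·C gives -x + 2y - 7z = 0.
n·T − d = (-1)·(0) + (2)·(9) + (-7)·(6) − 0 = -24; |n| = √54.
Distance = |-24| / √54 = 24/√54 ≈ 3.27.

3.27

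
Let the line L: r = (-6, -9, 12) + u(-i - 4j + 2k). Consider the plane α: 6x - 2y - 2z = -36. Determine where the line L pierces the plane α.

Substitute r = (-6, -9, 12) + t(-1, -4, 2) into the plane: -42 + (-2)t = -36, so t = -3.
Intersection: (-6, -9, 12) + (-3)·(-1, -4, 2) = (-3, 3, 6).

(-3, 3, 6)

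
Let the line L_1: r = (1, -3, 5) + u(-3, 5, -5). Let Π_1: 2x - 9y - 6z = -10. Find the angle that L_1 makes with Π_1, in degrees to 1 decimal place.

sin θ = |n·v| / (|n||v|) = |-21| / (√121 · √59) = 0.24854.
θ ≈ 14.4°.

14.4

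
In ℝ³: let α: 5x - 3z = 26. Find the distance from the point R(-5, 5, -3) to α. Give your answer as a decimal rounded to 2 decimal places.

7.20

n·R − d = (5)·(-5) + (0)·(5) + (-3)·(-3) − 26 = -42; |n| = √34.
Distance = |-42| / √34 = 42/√34 ≈ 7.20.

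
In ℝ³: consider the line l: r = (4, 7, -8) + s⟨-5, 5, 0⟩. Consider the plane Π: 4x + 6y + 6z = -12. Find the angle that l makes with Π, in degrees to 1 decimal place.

8.7

sin θ = |n·v| / (|n||v|) = |10| / (√88 · √50) = 0.15076.
θ ≈ 8.7°.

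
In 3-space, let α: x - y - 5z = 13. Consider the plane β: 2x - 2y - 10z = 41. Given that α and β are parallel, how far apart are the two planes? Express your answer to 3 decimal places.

Rescale β by 1/2: x - y - 5z = 41/2. Then distance = |13 − (41/2)| / √27 ≈ 1.443.

1.443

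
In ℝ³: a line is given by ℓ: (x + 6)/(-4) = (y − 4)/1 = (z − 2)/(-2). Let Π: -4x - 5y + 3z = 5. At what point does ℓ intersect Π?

(-2, 3, 4)

ℓ has direction (-4, 1, -2) through (-6, 4, 2).
Substitute r = (-6, 4, 2) + t(-4, 1, -2) into the plane: 10 + 5t = 5, so t = -1.
Intersection: (-6, 4, 2) + (-1)·(-4, 1, -2) = (-2, 3, 4).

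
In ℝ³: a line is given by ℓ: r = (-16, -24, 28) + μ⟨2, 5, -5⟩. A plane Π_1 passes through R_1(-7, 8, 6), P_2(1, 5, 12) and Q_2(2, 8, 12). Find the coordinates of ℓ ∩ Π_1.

R_1P_2 = (8, -3, 6), R_1Q_2 = (9, 0, 6); a normal to Π_1 is R_1P_2 × R_1Q_2 = (-18, 6, 27).
Using R_1: Π_1 has equation -18x + 6y + 27z = 336.
Substitute r = (-16, -24, 28) + t(2, 5, -5) into the plane: 900 + (-141)t = 336, so t = 4.
Intersection: (-16, -24, 28) + 4·(2, 5, -5) = (-8, -4, 8).

(-8, -4, 8)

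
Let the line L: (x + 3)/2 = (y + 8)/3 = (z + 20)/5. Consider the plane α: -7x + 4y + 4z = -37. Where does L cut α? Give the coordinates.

(3, 1, -5)

L has direction (2, 3, 5) through (-3, -8, -20).
Substitute r = (-3, -8, -20) + t(2, 3, 5) into the plane: -91 + 18t = -37, so t = 3.
Intersection: (-3, -8, -20) + 3·(2, 3, 5) = (3, 1, -5).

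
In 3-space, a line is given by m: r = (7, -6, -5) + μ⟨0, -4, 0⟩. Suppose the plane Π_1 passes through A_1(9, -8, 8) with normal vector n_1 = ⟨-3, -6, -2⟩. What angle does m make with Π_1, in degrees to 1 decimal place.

Π_1: n_1·r = n_1·A_1 gives -3x - 6y - 2z = 5.
sin θ = |n·v| / (|n||v|) = |24| / (√49 · √16) = 0.85714.
θ ≈ 59.0°.

59.0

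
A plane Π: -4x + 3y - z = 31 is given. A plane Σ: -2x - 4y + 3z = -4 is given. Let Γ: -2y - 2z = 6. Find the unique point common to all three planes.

(-6, 1, -4)

Solving the 3×3 linear system -4x + 3y - z = 31, -2x - 4y + 3z = -4, -2y - 2z = 6 (e.g. by elimination or Cramer's rule, determinant = -72) gives (-6, 1, -4).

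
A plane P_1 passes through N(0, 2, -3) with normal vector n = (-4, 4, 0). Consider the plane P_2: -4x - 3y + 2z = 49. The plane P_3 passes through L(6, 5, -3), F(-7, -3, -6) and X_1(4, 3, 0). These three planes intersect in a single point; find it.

P_1: n·r = n·N gives -4x + 4y = 8.
LF = (-13, -8, -3), LX_1 = (-2, -2, 3); a normal to P_3 is LF × LX_1 = (-30, 45, 10).
Using L: P_3 has equation -30x + 45y + 10z = 15.
Solving the 3×3 linear system -4x + 4y = 8, -4x - 3y + 2z = 49, -30x + 45y + 10z = 15 (e.g. by elimination or Cramer's rule, determinant = 400) gives (-7, -5, 3).

(-7, -5, 3)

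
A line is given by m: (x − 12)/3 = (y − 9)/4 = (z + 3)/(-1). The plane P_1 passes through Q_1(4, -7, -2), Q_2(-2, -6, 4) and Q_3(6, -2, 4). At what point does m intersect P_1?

(0, -7, 1)

m has direction (3, 4, -1) through (12, 9, -3).
Q_1Q_2 = (-6, 1, 6), Q_1Q_3 = (2, 5, 6); a normal to P_1 is Q_1Q_2 × Q_1Q_3 = (-24, 48, -32).
Using Q_1: P_1 has equation -24x + 48y - 32z = -368.
Substitute r = (12, 9, -3) + t(3, 4, -1) into the plane: 240 + 152t = -368, so t = -4.
Intersection: (12, 9, -3) + (-4)·(3, 4, -1) = (0, -7, 1).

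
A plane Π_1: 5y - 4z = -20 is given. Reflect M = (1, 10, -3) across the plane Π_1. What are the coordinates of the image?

λ = (n·M − d)/|n|² = (62 − (-20))/41 = 2.
Reflection = M − 2λn = (1, 10, -3) − 4·(0, 5, -4) = (1, -10, 13).

(1, -10, 13)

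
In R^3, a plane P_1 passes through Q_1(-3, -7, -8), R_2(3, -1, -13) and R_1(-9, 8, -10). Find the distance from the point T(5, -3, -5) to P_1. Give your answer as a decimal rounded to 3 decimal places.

Q_1R_2 = (6, 6, -5), Q_1R_1 = (-6, 15, -2); a normal to P_1 is Q_1R_2 × Q_1R_1 = (63, 42, 126).
Using Q_1: P_1 has equation 63x + 42y + 126z = -1491.
n·T − d = (63)·(5) + (42)·(-3) + (126)·(-5) − (-1491) = 1050; |n| = √21609.
Distance = |1050| / √21609 = 1050/√21609 ≈ 7.143.

7.143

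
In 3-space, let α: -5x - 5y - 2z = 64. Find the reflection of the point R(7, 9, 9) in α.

λ = (n·R − d)/|n|² = (-98 − 64)/54 = -3.
Reflection = R − 2λn = (7, 9, 9) − (-6)·(-5, -5, -2) = (-23, -21, -3).

(-23, -21, -3)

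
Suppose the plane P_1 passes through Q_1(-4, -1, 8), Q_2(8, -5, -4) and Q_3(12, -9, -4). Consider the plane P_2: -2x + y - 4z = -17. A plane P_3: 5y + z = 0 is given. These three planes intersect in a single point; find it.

Q_1Q_2 = (12, -4, -12), Q_1Q_3 = (16, -8, -12); a normal to P_1 is Q_1Q_2 × Q_1Q_3 = (-48, -48, -32).
Using Q_1: P_1 has equation -48x - 48y - 32z = -16.
Solving the 3×3 linear system -48x - 48y - 32z = -16, -2x + y - 4z = -17, 5y + z = 0 (e.g. by elimination or Cramer's rule, determinant = -784) gives (-2, -1, 5).

(-2, -1, 5)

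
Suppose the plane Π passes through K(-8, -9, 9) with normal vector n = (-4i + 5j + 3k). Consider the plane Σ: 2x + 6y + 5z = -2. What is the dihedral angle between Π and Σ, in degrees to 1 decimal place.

49.5

Π: n·r = n·K gives -4x + 5y + 3z = 14.
cos θ = |n₁·n₂| / (|n₁||n₂|) = |37| / (√50 · √65).
θ = arccos(0.64902) ≈ 49.5°.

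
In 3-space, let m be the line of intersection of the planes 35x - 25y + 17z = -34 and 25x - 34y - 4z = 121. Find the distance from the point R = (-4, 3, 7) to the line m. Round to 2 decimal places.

13.44

Direction of m: (35, -25, 17) × (25, -34, -4) = (678, 565, -565).
A point on m: solving the two plane equations with x = -5 gives (-5, -7, -2).
Taking (-5, -7, -2) on m with direction v = (678, 565, -565): w = R − (-5, -7, -2) = (1, 10, 9), and w × v = (-10735, 6667, -6215).
Distance = |w × v| / |v| = √198315339 / √1098134 ≈ 13.44.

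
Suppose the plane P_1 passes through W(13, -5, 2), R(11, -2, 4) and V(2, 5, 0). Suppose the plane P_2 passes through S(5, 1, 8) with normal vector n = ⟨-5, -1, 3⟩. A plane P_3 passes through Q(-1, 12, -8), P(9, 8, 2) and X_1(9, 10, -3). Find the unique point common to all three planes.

WR = (-2, 3, 2), WV = (-11, 10, -2); a normal to P_1 is WR × WV = (-26, -26, 13).
Using W: P_1 has equation -26x - 26y + 13z = -182.
P_2: n·r = n·S gives -5x - y + 3z = -2.
QP = (10, -4, 10), QX_1 = (10, -2, 5); a normal to P_3 is QP × QX_1 = (0, 50, 20).
Using Q: P_3 has equation 50y + 20z = 440.
Solving the 3×3 linear system -26x - 26y + 13z = -182, -5x - y + 3z = -2, 50y + 20z = 440 (e.g. by elimination or Cramer's rule, determinant = -1430) gives (0, 8, 2).

(0, 8, 2)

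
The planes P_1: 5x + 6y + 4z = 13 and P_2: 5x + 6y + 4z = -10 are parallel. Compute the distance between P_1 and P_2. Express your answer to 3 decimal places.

Same normal n = (5, 6, 4) with |n| = √77; distance = |13 − (-10)| / |n| = 23/√77 ≈ 2.621.

2.621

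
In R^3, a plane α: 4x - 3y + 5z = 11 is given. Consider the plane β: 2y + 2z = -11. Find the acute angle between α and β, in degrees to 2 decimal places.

78.46

cos θ = |n₁·n₂| / (|n₁||n₂|) = |4| / (√50 · √8).
θ = arccos(0.20000) ≈ 78.46°.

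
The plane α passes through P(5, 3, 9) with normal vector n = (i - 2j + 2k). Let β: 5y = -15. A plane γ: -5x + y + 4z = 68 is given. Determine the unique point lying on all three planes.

α: n·r = n·P gives x - 2y + 2z = 17.
Solving the 3×3 linear system x - 2y + 2z = 17, 5y = -15, -5x + y + 4z = 68 (e.g. by elimination or Cramer's rule, determinant = 70) gives (-7, -3, 9).

(-7, -3, 9)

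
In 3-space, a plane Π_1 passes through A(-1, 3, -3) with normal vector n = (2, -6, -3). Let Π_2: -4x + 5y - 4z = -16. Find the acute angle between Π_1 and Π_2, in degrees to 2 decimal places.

60.53

Π_1: n·r = n·A gives 2x - 6y - 3z = -11.
cos θ = |n₁·n₂| / (|n₁||n₂|) = |-26| / (√49 · √57).
θ = arccos(0.49197) ≈ 60.53°.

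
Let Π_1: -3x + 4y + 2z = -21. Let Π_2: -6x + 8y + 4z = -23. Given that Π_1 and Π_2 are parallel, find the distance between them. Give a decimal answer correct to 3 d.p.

Rescale Π_2 by 1/2: -3x + 4y + 2z = -23/2. Then distance = |-21 − (-23/2)| / √29 ≈ 1.764.

1.764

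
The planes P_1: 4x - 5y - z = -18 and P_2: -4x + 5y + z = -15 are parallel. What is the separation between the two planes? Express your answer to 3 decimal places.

5.092

Rescale P_2 by 1/(-1): 4x - 5y - z = 15. Then distance = |-18 − 15| / √42 ≈ 5.092.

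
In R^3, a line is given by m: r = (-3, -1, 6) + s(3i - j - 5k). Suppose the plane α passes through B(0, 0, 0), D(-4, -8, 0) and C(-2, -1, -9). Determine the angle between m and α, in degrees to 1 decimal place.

BD = (-4, -8, 0), BC = (-2, -1, -9); a normal to α is BD × BC = (72, -36, -12).
Using B: α has equation 72x - 36y - 12z = 0.
sin θ = |n·v| / (|n||v|) = |312| / (√6624 · √35) = 0.64798.
θ ≈ 40.4°.

40.4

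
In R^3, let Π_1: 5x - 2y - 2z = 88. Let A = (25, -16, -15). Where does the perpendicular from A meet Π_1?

Foot = A − λn with λ = (n·A − d)/|n|² = (187 − 88)/33 = 3.
Foot = (25, -16, -15) − 3·(5, -2, -2) = (10, -10, -9).

(10, -10, -9)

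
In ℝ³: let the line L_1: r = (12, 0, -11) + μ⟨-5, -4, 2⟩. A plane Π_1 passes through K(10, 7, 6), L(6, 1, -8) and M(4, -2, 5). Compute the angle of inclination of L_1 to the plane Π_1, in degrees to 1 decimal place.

16.8

KL = (-4, -6, -14), KM = (-6, -9, -1); a normal to Π_1 is KL × KM = (-120, 80, 0).
Using K: Π_1 has equation -120x + 80y = -640.
sin θ = |n·v| / (|n||v|) = |280| / (√20800 · √45) = 0.28941.
θ ≈ 16.8°.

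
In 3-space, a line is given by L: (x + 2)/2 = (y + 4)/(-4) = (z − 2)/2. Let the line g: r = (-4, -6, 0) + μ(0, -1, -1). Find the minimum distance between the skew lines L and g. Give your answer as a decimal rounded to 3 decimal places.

1.809

L has direction (2, -4, 2) through (-2, -4, 2).
Common perpendicular direction n = (2, -4, 2) × (0, -1, -1) = (6, 2, -2).
With w = (-4, -6, 0) − (-2, -4, 2) = (-2, -2, -2), w · n = -12.
Distance = |w · n| / |n| = |-12| / √44 ≈ 1.809.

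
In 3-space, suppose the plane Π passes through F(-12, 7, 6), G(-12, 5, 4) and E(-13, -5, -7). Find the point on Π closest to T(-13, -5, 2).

(-10, -2, -1)

FG = (0, -2, -2), FE = (-1, -12, -13); a normal to Π is FG × FE = (2, 2, -2).
Using F: Π has equation 2x + 2y - 2z = -22.
Foot = T − λn with λ = (n·T − d)/|n|² = (-40 − (-22))/12 = -3/2.
Foot = (-13, -5, 2) − (-3/2)·(2, 2, -2) = (-10, -2, -1).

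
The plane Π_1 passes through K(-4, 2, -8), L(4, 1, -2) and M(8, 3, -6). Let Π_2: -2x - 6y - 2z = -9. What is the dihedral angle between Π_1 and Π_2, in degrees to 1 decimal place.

KL = (8, -1, 6), KM = (12, 1, 2); a normal to Π_1 is KL × KM = (-8, 56, 20).
Using K: Π_1 has equation -8x + 56y + 20z = -16.
cos θ = |n₁·n₂| / (|n₁||n₂|) = |-360| / (√3600 · √44).
θ = arccos(0.90453) ≈ 25.2°.

25.2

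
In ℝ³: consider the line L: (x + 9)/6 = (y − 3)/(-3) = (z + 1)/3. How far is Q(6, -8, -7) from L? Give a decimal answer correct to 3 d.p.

13.335

L has direction (6, -3, 3) through (-9, 3, -1).
Taking (-9, 3, -1) on L with direction v = (6, -3, 3): w = Q − (-9, 3, -1) = (15, -11, -6), and w × v = (-51, -81, 21).
Distance = |w × v| / |v| = √9603 / √54 ≈ 13.335.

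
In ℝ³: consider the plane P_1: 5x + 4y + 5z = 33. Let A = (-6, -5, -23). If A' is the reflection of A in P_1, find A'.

(24, 19, 7)

λ = (n·A − d)/|n|² = (-165 − 33)/66 = -3.
Reflection = A − 2λn = (-6, -5, -23) − (-6)·(5, 4, 5) = (24, 19, 7).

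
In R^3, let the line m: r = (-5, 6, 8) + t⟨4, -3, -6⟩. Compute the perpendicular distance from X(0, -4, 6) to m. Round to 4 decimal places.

Taking (-5, 6, 8) on m with direction v = (4, -3, -6): w = X − (-5, 6, 8) = (5, -10, -2), and w × v = (54, 22, 25).
Distance = |w × v| / |v| = √4025 / √61 ≈ 8.1230.

8.1230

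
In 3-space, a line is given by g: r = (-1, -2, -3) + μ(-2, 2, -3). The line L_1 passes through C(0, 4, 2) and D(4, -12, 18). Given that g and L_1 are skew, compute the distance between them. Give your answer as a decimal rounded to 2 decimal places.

6.38

A direction vector for L_1 is D − C = (4, -16, 16).
Common perpendicular direction n = (-2, 2, -3) × (4, -16, 16) = (-16, 20, 24).
With w = (0, 4, 2) − (-1, -2, -3) = (1, 6, 5), w · n = 224.
Distance = |w · n| / |n| = |224| / √1232 ≈ 6.38.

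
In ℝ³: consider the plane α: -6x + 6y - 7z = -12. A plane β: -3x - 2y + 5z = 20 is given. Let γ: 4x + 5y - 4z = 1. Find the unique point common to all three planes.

Solving the 3×3 linear system -6x + 6y - 7z = -12, -3x - 2y + 5z = 20, 4x + 5y - 4z = 1 (e.g. by elimination or Cramer's rule, determinant = 199) gives (0, 5, 6).

(0, 5, 6)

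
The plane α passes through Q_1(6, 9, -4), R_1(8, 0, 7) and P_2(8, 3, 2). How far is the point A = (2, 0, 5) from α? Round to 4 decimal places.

5.0200

Q_1R_1 = (2, -9, 11), Q_1P_2 = (2, -6, 6); a normal to α is Q_1R_1 × Q_1P_2 = (12, 10, 6).
Using Q_1: α has equation 12x + 10y + 6z = 138.
n·A − d = (12)·(2) + (10)·(0) + (6)·(5) − 138 = -84; |n| = √280.
Distance = |-84| / √280 = 84/√280 ≈ 5.0200.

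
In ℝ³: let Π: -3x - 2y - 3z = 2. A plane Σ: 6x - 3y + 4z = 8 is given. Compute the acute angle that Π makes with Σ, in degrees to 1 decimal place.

49.1

cos θ = |n₁·n₂| / (|n₁||n₂|) = |-24| / (√22 · √61).
θ = arccos(0.65514) ≈ 49.1°.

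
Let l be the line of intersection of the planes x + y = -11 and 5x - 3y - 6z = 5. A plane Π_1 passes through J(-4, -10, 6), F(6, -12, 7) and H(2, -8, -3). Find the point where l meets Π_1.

Direction of l: (1, 1, 0) × (5, -3, -6) = (-6, 6, -8).
A point on l: solving the two plane equations with x = 4 gives (4, -15, 10).
JF = (10, -2, 1), JH = (6, 2, -9); a normal to Π_1 is JF × JH = (16, 96, 32).
Using J: Π_1 has equation 16x + 96y + 32z = -832.
Substitute r = (4, -15, 10) + t(-6, 6, -8) into the plane: -1056 + 224t = -832, so t = 1.
Intersection: (4, -15, 10) + 1·(-6, 6, -8) = (-2, -9, 2).

(-2, -9, 2)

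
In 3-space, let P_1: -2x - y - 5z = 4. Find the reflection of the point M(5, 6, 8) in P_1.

λ = (n·M − d)/|n|² = (-56 − 4)/30 = -2.
Reflection = M − 2λn = (5, 6, 8) − (-4)·(-2, -1, -5) = (-3, 2, -12).

(-3, 2, -12)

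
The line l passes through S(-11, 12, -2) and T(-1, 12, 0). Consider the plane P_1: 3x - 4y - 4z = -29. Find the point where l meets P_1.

(9, 12, 2)

A direction vector for l is T − S = (10, 0, 2).
Substitute r = (-11, 12, -2) + t(10, 0, 2) into the plane: -73 + 22t = -29, so t = 2.
Intersection: (-11, 12, -2) + 2·(10, 0, 2) = (9, 12, 2).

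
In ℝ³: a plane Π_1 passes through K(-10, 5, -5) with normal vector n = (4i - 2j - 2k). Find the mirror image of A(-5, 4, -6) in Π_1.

Π_1: n·r = n·K gives 4x - 2y - 2z = -40.
λ = (n·A − d)/|n|² = (-16 − (-40))/24 = 1.
Reflection = A − 2λn = (-5, 4, -6) − 2·(4, -2, -2) = (-13, 8, -2).

(-13, 8, -2)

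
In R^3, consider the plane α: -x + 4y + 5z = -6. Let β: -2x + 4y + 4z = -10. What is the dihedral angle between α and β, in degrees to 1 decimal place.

12.2

cos θ = |n₁·n₂| / (|n₁||n₂|) = |38| / (√42 · √36).
θ = arccos(0.97725) ≈ 12.2°.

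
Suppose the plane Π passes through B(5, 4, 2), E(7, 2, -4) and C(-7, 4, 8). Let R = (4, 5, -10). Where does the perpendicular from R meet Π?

BE = (2, -2, -6), BC = (-12, 0, 6); a normal to Π is BE × BC = (-12, 60, -24).
Using B: Π has equation -12x + 60y - 24z = 132.
Foot = R − λn with λ = (n·R − d)/|n|² = (492 − 132)/4320 = 1/12.
Foot = (4, 5, -10) − (1/12)·(-12, 60, -24) = (5, 0, -8).

(5, 0, -8)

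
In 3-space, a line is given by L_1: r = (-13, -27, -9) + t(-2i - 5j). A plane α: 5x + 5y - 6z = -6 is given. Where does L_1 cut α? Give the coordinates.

(-5, -7, -9)

Substitute r = (-13, -27, -9) + t(-2, -5, 0) into the plane: -146 + (-35)t = -6, so t = -4.
Intersection: (-13, -27, -9) + (-4)·(-2, -5, 0) = (-5, -7, -9).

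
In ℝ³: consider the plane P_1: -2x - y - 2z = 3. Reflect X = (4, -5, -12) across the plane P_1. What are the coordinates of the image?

λ = (n·X − d)/|n|² = (21 − 3)/9 = 2.
Reflection = X − 2λn = (4, -5, -12) − 4·(-2, -1, -2) = (12, -1, -4).

(12, -1, -4)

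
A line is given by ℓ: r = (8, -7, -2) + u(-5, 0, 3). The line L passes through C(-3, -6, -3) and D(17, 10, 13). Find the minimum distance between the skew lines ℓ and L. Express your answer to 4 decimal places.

4.4461

A direction vector for L is D − C = (20, 16, 16).
Common perpendicular direction n = (-5, 0, 3) × (20, 16, 16) = (-48, 140, -80).
With w = (-3, -6, -3) − (8, -7, -2) = (-11, 1, -1), w · n = 748.
Distance = |w · n| / |n| = |748| / √28304 ≈ 4.4461.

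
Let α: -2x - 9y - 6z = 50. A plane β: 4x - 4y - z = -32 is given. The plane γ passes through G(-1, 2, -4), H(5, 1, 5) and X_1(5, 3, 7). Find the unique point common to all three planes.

(-7, 4, -12)

GH = (6, -1, 9), GX_1 = (6, 1, 11); a normal to γ is GH × GX_1 = (-20, -12, 12).
Using G: γ has equation -20x - 12y + 12z = -52.
Solving the 3×3 linear system -2x - 9y - 6z = 50, 4x - 4y - z = -32, -20x - 12y + 12z = -52 (e.g. by elimination or Cramer's rule, determinant = 1140) gives (-7, 4, -12).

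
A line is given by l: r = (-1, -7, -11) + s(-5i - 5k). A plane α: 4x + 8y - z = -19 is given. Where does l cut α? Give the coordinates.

Substitute r = (-1, -7, -11) + t(-5, 0, -5) into the plane: -49 + (-15)t = -19, so t = -2.
Intersection: (-1, -7, -11) + (-2)·(-5, 0, -5) = (9, -7, -1).

(9, -7, -1)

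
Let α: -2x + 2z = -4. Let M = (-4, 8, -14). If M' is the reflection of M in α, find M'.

(-12, 8, -6)

λ = (n·M − d)/|n|² = (-20 − (-4))/8 = -2.
Reflection = M − 2λn = (-4, 8, -14) − (-4)·(-2, 0, 2) = (-12, 8, -6).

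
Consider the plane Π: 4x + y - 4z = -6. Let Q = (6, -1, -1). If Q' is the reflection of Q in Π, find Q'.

(-2, -3, 7)

λ = (n·Q − d)/|n|² = (27 − (-6))/33 = 1.
Reflection = Q − 2λn = (6, -1, -1) − 2·(4, 1, -4) = (-2, -3, 7).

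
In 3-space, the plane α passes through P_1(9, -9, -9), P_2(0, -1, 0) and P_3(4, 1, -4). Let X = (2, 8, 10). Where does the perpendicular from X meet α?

(-4, 8, 4)

P_1P_2 = (-9, 8, 9), P_1P_3 = (-5, 10, 5); a normal to α is P_1P_2 × P_1P_3 = (-50, 0, -50).
Using P_1: α has equation -50x - 50z = 0.
Foot = X − λn with λ = (n·X − d)/|n|² = (-600 − 0)/5000 = -3/25.
Foot = (2, 8, 10) − (-3/25)·(-50, 0, -50) = (-4, 8, 4).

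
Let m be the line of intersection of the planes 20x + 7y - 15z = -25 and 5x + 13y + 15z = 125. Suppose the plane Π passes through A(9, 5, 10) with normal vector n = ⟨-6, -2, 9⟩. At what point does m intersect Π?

Direction of m: (20, 7, -15) × (5, 13, 15) = (300, -375, 225).
A point on m: solving the two plane equations with x = -16 gives (-16, 25, -8).
Π: n·r = n·A gives -6x - 2y + 9z = 26.
Substitute r = (-16, 25, -8) + t(300, -375, 225) into the plane: -26 + 975t = 26, so t = 4/75.
Intersection: (-16, 25, -8) + (4/75)·(300, -375, 225) = (0, 5, 4).

(0, 5, 4)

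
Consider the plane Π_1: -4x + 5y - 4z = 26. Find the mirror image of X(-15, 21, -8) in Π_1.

(9, -9, 16)

λ = (n·X − d)/|n|² = (197 − 26)/57 = 3.
Reflection = X − 2λn = (-15, 21, -8) − 6·(-4, 5, -4) = (9, -9, 16).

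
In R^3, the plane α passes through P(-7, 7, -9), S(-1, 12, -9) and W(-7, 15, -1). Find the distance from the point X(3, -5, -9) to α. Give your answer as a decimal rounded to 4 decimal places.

PS = (6, 5, 0), PW = (0, 8, 8); a normal to α is PS × PW = (40, -48, 48).
Using P: α has equation 40x - 48y + 48z = -1048.
n·X − d = (40)·(3) + (-48)·(-5) + (48)·(-9) − (-1048) = 976; |n| = √6208.
Distance = |976| / √6208 = 976/√6208 ≈ 12.3872.

12.3872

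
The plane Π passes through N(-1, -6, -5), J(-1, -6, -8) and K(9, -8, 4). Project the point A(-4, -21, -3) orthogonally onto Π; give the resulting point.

NJ = (0, 0, -3), NK = (10, -2, 9); a normal to Π is NJ × NK = (-6, -30, 0).
Using N: Π has equation -6x - 30y = 186.
Foot = A − λn with λ = (n·A − d)/|n|² = (654 − 186)/936 = 1/2.
Foot = (-4, -21, -3) − (1/2)·(-6, -30, 0) = (-1, -6, -3).

(-1, -6, -3)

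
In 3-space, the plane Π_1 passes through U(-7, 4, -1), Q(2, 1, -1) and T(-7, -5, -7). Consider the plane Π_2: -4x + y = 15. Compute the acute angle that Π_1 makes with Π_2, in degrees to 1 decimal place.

87.5

UQ = (9, -3, 0), UT = (0, -9, -6); a normal to Π_1 is UQ × UT = (18, 54, -81).
Using U: Π_1 has equation 18x + 54y - 81z = 171.
cos θ = |n₁·n₂| / (|n₁||n₂|) = |-18| / (√9801 · √17).
θ = arccos(0.04410) ≈ 87.5°.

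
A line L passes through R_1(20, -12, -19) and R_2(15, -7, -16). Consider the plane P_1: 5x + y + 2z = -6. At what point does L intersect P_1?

A direction vector for L is R_2 − R_1 = (-5, 5, 3).
Substitute r = (20, -12, -19) + t(-5, 5, 3) into the plane: 50 + (-14)t = -6, so t = 4.
Intersection: (20, -12, -19) + 4·(-5, 5, 3) = (0, 8, -7).

(0, 8, -7)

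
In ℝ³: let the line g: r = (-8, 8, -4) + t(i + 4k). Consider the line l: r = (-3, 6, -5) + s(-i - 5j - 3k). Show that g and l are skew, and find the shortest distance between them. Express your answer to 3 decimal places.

5.184

Common perpendicular direction n = (1, 0, 4) × (-1, -5, -3) = (20, -1, -5).
With w = (-3, 6, -5) − (-8, 8, -4) = (5, -2, -1), w · n = 107.
Since n ≠ 0 the lines are not parallel, and w · n = 107 ≠ 0 so they do not intersect; hence they are skew.
Distance = |w · n| / |n| = |107| / √426 ≈ 5.184.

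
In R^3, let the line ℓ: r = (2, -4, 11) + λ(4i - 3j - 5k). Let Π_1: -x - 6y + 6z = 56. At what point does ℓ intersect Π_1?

Substitute r = (2, -4, 11) + t(4, -3, -5) into the plane: 88 + (-16)t = 56, so t = 2.
Intersection: (2, -4, 11) + 2·(4, -3, -5) = (10, -10, 1).

(10, -10, 1)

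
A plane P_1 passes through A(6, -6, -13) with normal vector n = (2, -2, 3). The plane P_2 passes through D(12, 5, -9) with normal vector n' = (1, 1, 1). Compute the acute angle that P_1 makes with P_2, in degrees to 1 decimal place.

P_1: n·r = n·A gives 2x - 2y + 3z = -15.
P_2: n'·r = n'·D gives x + y + z = 8.
cos θ = |n₁·n₂| / (|n₁||n₂|) = |3| / (√17 · √3).
θ = arccos(0.42008) ≈ 65.2°.

65.2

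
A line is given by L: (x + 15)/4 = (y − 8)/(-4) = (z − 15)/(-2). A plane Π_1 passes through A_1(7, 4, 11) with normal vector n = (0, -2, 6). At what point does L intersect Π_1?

(1, -8, 7)

L has direction (4, -4, -2) through (-15, 8, 15).
Π_1: n·r = n·A_1 gives -2y + 6z = 58.
Substitute r = (-15, 8, 15) + t(4, -4, -2) into the plane: 74 + (-4)t = 58, so t = 4.
Intersection: (-15, 8, 15) + 4·(4, -4, -2) = (1, -8, 7).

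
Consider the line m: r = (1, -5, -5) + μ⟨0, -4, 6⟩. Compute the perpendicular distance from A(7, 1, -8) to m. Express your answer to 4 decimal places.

Taking (1, -5, -5) on m with direction v = (0, -4, 6): w = A − (1, -5, -5) = (6, 6, -3), and w × v = (24, -36, -24).
Distance = |w × v| / |v| = √2448 / √52 ≈ 6.8613.

6.8613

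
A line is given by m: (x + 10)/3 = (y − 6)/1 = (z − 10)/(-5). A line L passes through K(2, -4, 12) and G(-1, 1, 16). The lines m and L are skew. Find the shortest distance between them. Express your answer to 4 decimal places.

10.3316

m has direction (3, 1, -5) through (-10, 6, 10).
A direction vector for L is G − K = (-3, 5, 4).
Common perpendicular direction n = (3, 1, -5) × (-3, 5, 4) = (29, 3, 18).
With w = (2, -4, 12) − (-10, 6, 10) = (12, -10, 2), w · n = 354.
Distance = |w · n| / |n| = |354| / √1174 ≈ 10.3316.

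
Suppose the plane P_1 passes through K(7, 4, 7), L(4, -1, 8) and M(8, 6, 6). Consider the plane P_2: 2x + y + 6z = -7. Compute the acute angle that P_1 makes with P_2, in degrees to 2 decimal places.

85.21

KL = (-3, -5, 1), KM = (1, 2, -1); a normal to P_1 is KL × KM = (3, -2, -1).
Using K: P_1 has equation 3x - 2y - z = 6.
cos θ = |n₁·n₂| / (|n₁||n₂|) = |-2| / (√14 · √41).
θ = arccos(0.08348) ≈ 85.21°.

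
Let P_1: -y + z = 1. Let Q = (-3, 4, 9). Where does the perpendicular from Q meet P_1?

Foot = Q − λn with λ = (n·Q − d)/|n|² = (5 − 1)/2 = 2.
Foot = (-3, 4, 9) − 2·(0, -1, 1) = (-3, 6, 7).

(-3, 6, 7)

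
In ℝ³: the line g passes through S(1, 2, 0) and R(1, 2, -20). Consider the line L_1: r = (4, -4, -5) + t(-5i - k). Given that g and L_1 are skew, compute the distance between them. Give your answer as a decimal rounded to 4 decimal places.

6.0000

A direction vector for g is R − S = (0, 0, -20).
Common perpendicular direction n = (0, 0, -20) × (-5, 0, -1) = (0, 100, 0).
With w = (4, -4, -5) − (1, 2, 0) = (3, -6, -5), w · n = -600.
Distance = |w · n| / |n| = |-600| / √10000 ≈ 6.0000.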